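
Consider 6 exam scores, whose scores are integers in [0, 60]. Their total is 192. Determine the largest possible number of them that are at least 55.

3

If k of the values are ≥ 55, the total is ≥ 55k + 0(6 − k).
Setting 55k + 0(6 − k) ≤ 192 gives 55k ≤ 192, so k ≤ 3.
k = 3 is achieved by 3 values at 55 and 3 at 0, total 165; add 27 to one value (staying below 55) to reach 192.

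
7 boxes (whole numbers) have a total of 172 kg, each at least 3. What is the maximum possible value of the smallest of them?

24

If every one of the 7 were at least 25, the total would be at least 7 × 25 = 175 > 172.
Achievable: 3 of them at 24 and 4 at 25 total 172.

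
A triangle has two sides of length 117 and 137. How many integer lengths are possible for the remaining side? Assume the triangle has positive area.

233

The triangle inequality gives |117 − 137| < c < 117 + 137, i.e. 20 < c < 254.
So c can be any integer from 21 to 253: 233 values.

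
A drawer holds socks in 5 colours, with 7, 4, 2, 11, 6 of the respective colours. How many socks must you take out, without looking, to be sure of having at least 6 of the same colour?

In the worst case you take as many as possible of each colour without reaching 6: 5 + 4 + 2 + 5 + 5 = 21.
The next one must give 6 of some colour, so 21 + 1 = 22.

22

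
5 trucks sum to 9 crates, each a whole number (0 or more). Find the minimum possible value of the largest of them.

2

If every one of the 5 were at most 1, the total would be at most 5 × 1 = 5 < 9.
Achievable: 4 of them at 2 and 1 at 1 total 9.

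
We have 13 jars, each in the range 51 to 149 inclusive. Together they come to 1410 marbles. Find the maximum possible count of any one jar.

149

Maximizing one value means minimizing the remaining 12.
The other 12 contribute at least 12 × 51 = 612, leaving at most 1410 − 612 = 798.
But each jar is capped at 149, so the maximum is 149.
Achievable: one at 149 and the other 12 totalling 1261, which fits since 12 × 51 ≤ 1261 ≤ 12 × 149.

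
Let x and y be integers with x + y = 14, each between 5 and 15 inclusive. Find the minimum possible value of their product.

For a fixed sum, xy is smallest when x and y are as far apart as possible.
The extreme feasible split is x = 5, y = 9, giving xy = 45.

45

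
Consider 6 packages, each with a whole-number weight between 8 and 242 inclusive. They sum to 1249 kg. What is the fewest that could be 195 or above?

Suppose at most 6 − j of them reach 195; then j values are ≤ 194 and the rest ≤ 242.
The total is then ≤ 194·j + 242·(6 − j) = 1452 − 48j. For this to be ≥ 1249 we need j ≤ 4, so at least 6 − 4 = 2 must reach 195.
Exactly 2 works: 2 values at 242 and 4 at 194 total 1260; lower one of the high values by 11 (still ≥ 195) to hit 1249.

2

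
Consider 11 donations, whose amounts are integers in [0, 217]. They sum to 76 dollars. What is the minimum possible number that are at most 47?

Let j be the number exceeding 47. Then the total is ≥ 48·j + 0·(11 − j) = 0 + 48j.
So 48j ≤ 76 and j ≤ 1; hence at least 11 − 1 = 10 are ≤ 47.
Exactly 10 works: 10 values at 0 and 1 at 48 total 48; raise one of the low values by 28 (still ≤ 47) to hit 76.

10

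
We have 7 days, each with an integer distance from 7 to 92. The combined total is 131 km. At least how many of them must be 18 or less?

If only k of them are at most 18, the other 7 − k are at least 19, so the total is at least (7 − k)·19 + k·7.
This is ≤ 131, so (7 − k)·19 + 7k ≤ 131, which gives k ≥ 1.
Exactly 1 works: 1 value at 7 and 6 at 19 total 121; raise one of the low values by 10 (still ≤ 18) to hit 131.

1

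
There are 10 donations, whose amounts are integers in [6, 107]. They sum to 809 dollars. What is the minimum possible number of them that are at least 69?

4

Each value short of 69 is at most 68, costing at least 107 − 68 = 39 against the maximum total of 1070.
We can afford to lose at most 1070 − 809 = 261, so at most ⌊261/39⌋ = 6 fall short, and at least 4 are ≥ 69.
Exactly 4 works: 4 values at 107 and 6 at 68 total 836; lower one of the high values by 27 (still ≥ 69) to hit 809.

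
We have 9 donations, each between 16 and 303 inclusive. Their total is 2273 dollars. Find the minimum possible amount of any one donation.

16

To make one donation as small as possible, make the other 8 as large as possible.
The other 8 can take up 8 × 303 = 2424 ≥ 2273 − 16, so one donation can sit at its floor of 16.
Achievable: one at 16 and the other 8 totalling 2257, which fits since 8 × 16 ≤ 2257 ≤ 8 × 303.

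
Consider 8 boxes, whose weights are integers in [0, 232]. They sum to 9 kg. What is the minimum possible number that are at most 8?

7

Let j be the number exceeding 8. Then the total is ≥ 9·j + 0·(8 − j) = 0 + 9j.
So 9j ≤ 9 and j ≤ 1; hence at least 8 − 1 = 7 are ≤ 8.
Exactly 7 works: 7 values at 0 and 1 at 9 total 9.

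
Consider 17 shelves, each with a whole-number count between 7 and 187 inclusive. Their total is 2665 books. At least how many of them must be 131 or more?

8

If only k of them are at least 131, the other 17 − k are at most 130, so the total is at most k·187 + (17 − k)·130.
This must reach 2665, so k·187 + (17 − k)·130 ≥ 2665, giving k ≥ 8.
Exactly 8 works: 8 values at 187 and 9 at 130 total 2666; lower one of the high values by 1 (still ≥ 131) to hit 2665.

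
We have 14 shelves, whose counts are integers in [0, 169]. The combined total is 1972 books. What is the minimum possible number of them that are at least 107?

8

Suppose at most 14 − j of them reach 107; then j values are ≤ 106 and the rest ≤ 169.
The total is then ≤ 106·j + 169·(14 − j) = 2366 − 63j. For this to be ≥ 1972 we need j ≤ 6, so at least 14 − 6 = 8 must reach 107.
Exactly 8 works: 8 values at 169 and 6 at 106 total 1988; lower one of the high values by 16 (still ≥ 107) to hit 1972.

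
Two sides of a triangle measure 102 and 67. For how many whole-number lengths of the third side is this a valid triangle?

133

The triangle inequality gives |102 − 67| < c < 102 + 67, i.e. 35 < c < 169.
So c can be any integer from 36 to 168: 133 values.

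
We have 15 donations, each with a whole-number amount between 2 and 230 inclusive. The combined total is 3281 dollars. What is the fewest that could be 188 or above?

If only k of them are at least 188, the other 15 − k are at most 187, so the total is at most k·230 + (15 − k)·187.
This must reach 3281, so k·230 + (15 − k)·187 ≥ 3281, giving k ≥ 12.
Exactly 12 works: 12 values at 230 and 3 at 187 total 3321; lower one of the high values by 40 (still ≥ 188) to hit 3281.

12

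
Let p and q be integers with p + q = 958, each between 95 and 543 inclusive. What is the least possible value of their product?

225345

For a fixed sum, pq is smallest when p and q are as far apart as possible.
The extreme feasible split is p = 415, q = 543, giving pq = 225345.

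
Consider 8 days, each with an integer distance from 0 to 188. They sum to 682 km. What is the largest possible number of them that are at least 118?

5

Suppose k of them are at least 118. Those contribute at least 118 each and the other 8 − k at least 0 each.
So the total is at least 118k + 0(8 − k) = 0 + 118k. This must be ≤ 682, giving k ≤ 5.
k = 5 is achieved by 5 values at 118 and 3 at 0, total 590; add 92 to one value (staying below 118) to reach 682.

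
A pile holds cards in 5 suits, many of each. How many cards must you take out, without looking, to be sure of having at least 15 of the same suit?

71

In the worst case you draw 14 of each of the 5 suits: 5 × 14 = 70.
One more forces 15 of some suit, so 70 + 1 = 71.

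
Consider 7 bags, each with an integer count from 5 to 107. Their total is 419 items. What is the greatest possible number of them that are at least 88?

4

Suppose k of them are at least 88. Those contribute at least 88 each and the other 7 − k at least 5 each.
So the total is at least 88k + 5(7 − k) = 35 + 83k. This must be ≤ 419, giving k ≤ 4.
k = 4 is achieved by 4 values at 88 and 3 at 5, total 367; add 52 to one value (staying below 88) to reach 419.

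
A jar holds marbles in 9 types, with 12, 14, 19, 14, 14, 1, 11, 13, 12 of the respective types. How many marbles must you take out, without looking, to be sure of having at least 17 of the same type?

In the worst case you take as many as possible of each type without reaching 17: 12 + 14 + 16 + 14 + 14 + 1 + 11 + 13 + 12 = 107.
The next one must give 17 of some type, so 107 + 1 = 108.

108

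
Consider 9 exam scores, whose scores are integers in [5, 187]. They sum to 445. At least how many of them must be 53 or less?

1

Each value above 53 is at least 54, contributing at least 54 − 5 = 49 above the floor 5.
The sum exceeds the floor total 45 by 400, so at most ⌊400/49⌋ = 8 exceed 53, and at least 1 are ≤ 53.
Exactly 1 works: 1 value at 5 and 8 at 54 total 437; raise one of the low values by 8 (still ≤ 53) to hit 445.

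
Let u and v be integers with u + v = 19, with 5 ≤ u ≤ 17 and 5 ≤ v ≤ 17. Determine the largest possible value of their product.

With u + v fixed, uv peaks when the two are closest together.
Taking u = 9 and v = 10 (both in [5, 17]) gives uv = 90.

90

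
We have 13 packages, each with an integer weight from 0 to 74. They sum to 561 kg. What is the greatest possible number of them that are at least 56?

With k values at 56 or above and the rest at least 0, the sum is at least 0 + 56k.
Since the sum is 561, we need 56k ≤ 561, i.e. k ≤ 10.
k = 10 is achieved by 10 values at 56 and 3 at 0, total 560; add 1 to one value (staying below 56) to reach 561.

10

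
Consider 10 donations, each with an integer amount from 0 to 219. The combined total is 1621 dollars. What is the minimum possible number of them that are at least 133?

4

If only k of them are at least 133, the other 10 − k are at most 132, so the total is at most k·219 + (10 − k)·132.
This must reach 1621, so k·219 + (10 − k)·132 ≥ 1621, giving k ≥ 4.
Exactly 4 works: 4 values at 219 and 6 at 132 total 1668; lower one of the high values by 47 (still ≥ 133) to hit 1621.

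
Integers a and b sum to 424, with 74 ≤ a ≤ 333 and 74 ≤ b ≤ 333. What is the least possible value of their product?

30303

For a fixed sum, ab is smallest when a and b are as far apart as possible.
At the endpoint a = 91, b = 424 − 91 = 333, so ab = 91 × 333 = 30303.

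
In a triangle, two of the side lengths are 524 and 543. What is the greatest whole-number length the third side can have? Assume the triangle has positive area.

1066

The third side must be less than 524 + 543 = 1067.
The largest integer below 1067 is 1066.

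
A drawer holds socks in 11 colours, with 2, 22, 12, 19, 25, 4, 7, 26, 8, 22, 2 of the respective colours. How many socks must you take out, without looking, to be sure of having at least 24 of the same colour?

In the worst case you take as many as possible of each colour without reaching 24: 2 + 22 + 12 + 19 + 23 + 4 + 7 + 23 + 8 + 22 + 2 = 144.
The next one must give 24 of some colour, so 144 + 1 = 145.

145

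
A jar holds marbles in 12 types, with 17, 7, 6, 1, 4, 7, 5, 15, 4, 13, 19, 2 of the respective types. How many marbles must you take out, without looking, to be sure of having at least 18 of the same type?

In the worst case you take as many as possible of each type without reaching 18: 17 + 7 + 6 + 1 + 4 + 7 + 5 + 15 + 4 + 13 + 17 + 2 = 98.
The next one must give 18 of some type, so 98 + 1 = 99.

99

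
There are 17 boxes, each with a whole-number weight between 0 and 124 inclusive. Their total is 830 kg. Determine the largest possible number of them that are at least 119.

With k values at 119 or above and the rest at least 0, the sum is at least 0 + 119k.
Since the sum is 830, we need 119k ≤ 830, i.e. k ≤ 6.
k = 6 is achieved by 6 values at 119 and 11 at 0, total 714; add 116 to one value (staying below 119) to reach 830.

6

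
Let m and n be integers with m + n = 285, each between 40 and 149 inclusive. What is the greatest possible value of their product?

With m + n fixed, mn peaks when the two are closest together.
Taking m = 142 and n = 143 (both in [40, 149]) gives mn = 20306.

20306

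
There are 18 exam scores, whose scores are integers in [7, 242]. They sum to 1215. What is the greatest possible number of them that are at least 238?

Suppose k of them are at least 238. Those contribute at least 238 each and the other 18 − k at least 7 each.
So the total is at least 238k + 7(18 − k) = 126 + 231k. This must be ≤ 1215, giving k ≤ 4.
k = 4 is achieved by 4 values at 238 and 14 at 7, total 1050; add 165 to one value (staying below 238) to reach 1215.

4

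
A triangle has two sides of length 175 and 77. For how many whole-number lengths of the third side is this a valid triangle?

153

The triangle inequality gives |175 − 77| < c < 175 + 77, i.e. 98 < c < 252.
So c can be any integer from 99 to 251: 153 values.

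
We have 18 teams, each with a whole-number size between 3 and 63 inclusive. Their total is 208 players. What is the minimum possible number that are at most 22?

If only k of them are at most 22, the other 18 − k are at least 23, so the total is at least (18 − k)·23 + k·3.
This is ≤ 208, so (18 − k)·23 + 3k ≤ 208, which gives k ≥ 11.
Exactly 11 works: 11 values at 3 and 7 at 23 total 194; raise one of the low values by 14 (still ≤ 22) to hit 208.

11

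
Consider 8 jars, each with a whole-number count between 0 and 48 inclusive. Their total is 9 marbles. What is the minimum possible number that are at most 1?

4

Each value above 1 is at least 2, contributing at least 2 − 0 = 2 above the floor 0.
The sum exceeds the floor total 0 by 9, so at most ⌊9/2⌋ = 4 exceed 1, and at least 4 are ≤ 1.
Exactly 4 works: 4 values at 0 and 4 at 2 total 8; raise one of the low values by 1 (still ≤ 1) to hit 9.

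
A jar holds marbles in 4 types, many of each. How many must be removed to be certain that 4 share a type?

13

In the worst case you draw 3 of each of the 4 types: 4 × 3 = 12.
One more forces 4 of some type, so 12 + 1 = 13.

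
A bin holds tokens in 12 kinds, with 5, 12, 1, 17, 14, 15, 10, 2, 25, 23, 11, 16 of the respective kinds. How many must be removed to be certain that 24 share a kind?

In the worst case you take as many as possible of each kind without reaching 24: 5 + 12 + 1 + 17 + 14 + 15 + 10 + 2 + 23 + 23 + 11 + 16 = 149.
The next one must give 24 of some kind, so 149 + 1 = 150.

150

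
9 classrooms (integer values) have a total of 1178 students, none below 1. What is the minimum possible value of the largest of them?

The average is 1178/9 > 130, so not all 9 can be 130 or less; the largest is ≥ 131.
Equality holds with 8 values of 131 and 1 value of 130.

131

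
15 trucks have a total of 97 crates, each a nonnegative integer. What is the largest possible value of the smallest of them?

The average is 97/15 < 7, so some value is ≤ 6.
Achievable: 8 of them at 6 and 7 at 7 total 97.

6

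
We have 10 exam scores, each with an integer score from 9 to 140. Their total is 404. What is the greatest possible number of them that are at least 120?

2

With k values at 120 or above and the rest at least 9, the sum is at least 90 + 111k.
Since the sum is 404, we need 111k ≤ 314, i.e. k ≤ 2.
k = 2 is achieved by 2 values at 120 and 8 at 9, total 312; add 92 to one value (staying below 120) to reach 404.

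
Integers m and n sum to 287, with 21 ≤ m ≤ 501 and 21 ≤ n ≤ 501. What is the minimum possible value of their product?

Since m + n is fixed, pushing one of them to its bound minimizes the product.
The extreme feasible split is m = 21, n = 266, giving mn = 5586.

5586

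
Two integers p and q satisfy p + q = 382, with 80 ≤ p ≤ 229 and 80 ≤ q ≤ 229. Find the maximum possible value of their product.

36481

pq = p(382 − p) is maximized when p is as near 382/2 as the bounds allow.
Taking p = 191 and q = 191 (both in [80, 229]) gives pq = 36481.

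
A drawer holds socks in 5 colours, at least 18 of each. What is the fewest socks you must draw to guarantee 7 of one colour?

31

You could draw 6 of every colour without reaching 7 of any — 30 in all.
One more forces 7 of some colour, so 30 + 1 = 31.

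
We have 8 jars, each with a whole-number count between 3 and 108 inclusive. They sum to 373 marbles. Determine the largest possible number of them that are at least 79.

4

If k of the values are ≥ 79, the total is ≥ 79k + 3(8 − k).
Setting 79k + 3(8 − k) ≤ 373 gives 76k ≤ 349, so k ≤ 4.
k = 4 is achieved by 4 values at 79 and 4 at 3, total 328; add 45 to one value (staying below 79) to reach 373.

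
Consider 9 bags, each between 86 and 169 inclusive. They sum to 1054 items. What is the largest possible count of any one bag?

Maximizing one value means minimizing the remaining 8.
The other 8 contribute at least 8 × 86 = 688, leaving at most 1054 − 688 = 366.
But each bag is capped at 169, so the maximum is 169.
Achievable: one at 169 and the other 8 totalling 885, which fits since 8 × 86 ≤ 885 ≤ 8 × 169.

169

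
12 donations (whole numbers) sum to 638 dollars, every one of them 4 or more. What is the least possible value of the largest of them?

54

The average is 638/12 > 53, so not all 12 can be 53 or less; the largest is ≥ 54.
Equality holds with 2 values of 54 and 10 values of 53.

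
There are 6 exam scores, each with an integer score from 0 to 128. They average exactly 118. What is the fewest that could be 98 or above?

5

The total is 6 × 118 = 708.
Suppose at most 6 − j of them reach 98; then j values are ≤ 97 and the rest ≤ 128.
The total is then ≤ 97·j + 128·(6 − j) = 768 − 31j. For this to be ≥ 708 we need j ≤ 1, so at least 6 − 1 = 5 must reach 98.
Exactly 5 works: 5 values at 128 and 1 at 97 total 737; lower one of the high values by 29 (still ≥ 98) to hit 708.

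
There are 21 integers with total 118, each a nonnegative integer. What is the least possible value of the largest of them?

Some value must be at least ⌈118/21⌉ = 6, since 21 × 5 = 105 < 118.
Taking 8 copies of 5 and 13 copies of 6 gives exactly 118, so 6 is attained.

6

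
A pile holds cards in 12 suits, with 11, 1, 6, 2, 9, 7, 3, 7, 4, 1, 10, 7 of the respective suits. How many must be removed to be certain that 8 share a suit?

60

In the worst case you take as many as possible of each suit without reaching 8: 7 + 1 + 6 + 2 + 7 + 7 + 3 + 7 + 4 + 1 + 7 + 7 = 59.
The next one must give 8 of some suit, so 59 + 1 = 60.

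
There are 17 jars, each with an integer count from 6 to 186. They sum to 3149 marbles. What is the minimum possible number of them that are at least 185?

11

Each value short of 185 is at most 184, costing at least 186 − 184 = 2 against the maximum total of 3162.
We can afford to lose at most 3162 − 3149 = 13, so at most ⌊13/2⌋ = 6 fall short, and at least 11 are ≥ 185.
Exactly 11 works: 11 values at 186 and 6 at 184 total 3150; lower one of the high values by 1 (still ≥ 185) to hit 3149.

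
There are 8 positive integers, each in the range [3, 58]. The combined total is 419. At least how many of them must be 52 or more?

Each value short of 52 is at most 51, costing at least 58 − 51 = 7 against the maximum total of 464.
We can afford to lose at most 464 − 419 = 45, so at most ⌊45/7⌋ = 6 fall short, and at least 2 are ≥ 52.
Exactly 2 works: 2 values at 58 and 6 at 51 total 422; lower one of the high values by 3 (still ≥ 52) to hit 419.

2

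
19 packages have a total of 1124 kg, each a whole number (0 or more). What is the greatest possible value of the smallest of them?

The 19 values sum to 1124, so their minimum is at most ⌊1124/19⌋ = 59.
Equality holds with 16 values of 59 and 3 values of 60.

59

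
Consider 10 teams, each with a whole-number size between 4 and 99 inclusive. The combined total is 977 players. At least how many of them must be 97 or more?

6

Each value short of 97 is at most 96, costing at least 99 − 96 = 3 against the maximum total of 990.
We can afford to lose at most 990 − 977 = 13, so at most ⌊13/3⌋ = 4 fall short, and at least 6 are ≥ 97.
Exactly 6 works: 6 values at 99 and 4 at 96 total 978; lower one of the high values by 1 (still ≥ 97) to hit 977.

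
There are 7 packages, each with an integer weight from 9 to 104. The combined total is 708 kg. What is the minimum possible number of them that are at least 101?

2

If only k of them are at least 101, the other 7 − k are at most 100, so the total is at most k·104 + (7 − k)·100.
This must reach 708, so k·104 + (7 − k)·100 ≥ 708, giving k ≥ 2.
Exactly 2 works: 2 values at 104 and 5 at 100 total 708.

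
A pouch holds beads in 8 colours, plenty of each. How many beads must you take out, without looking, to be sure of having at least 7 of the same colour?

49

You could draw 6 of every colour without reaching 7 of any — 48 in all.
One more forces 7 of some colour, so 48 + 1 = 49.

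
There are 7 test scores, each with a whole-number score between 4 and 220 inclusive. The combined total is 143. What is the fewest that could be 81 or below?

6

Each value above 81 is at least 82, contributing at least 82 − 4 = 78 above the floor 4.
The sum exceeds the floor total 28 by 115, so at most ⌊115/78⌋ = 1 exceed 81, and at least 6 are ≤ 81.
Exactly 6 works: 6 values at 4 and 1 at 82 total 106; raise one of the low values by 37 (still ≤ 81) to hit 143.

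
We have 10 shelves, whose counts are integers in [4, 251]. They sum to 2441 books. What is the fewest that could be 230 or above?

Suppose at most 10 − j of them reach 230; then j values are ≤ 229 and the rest ≤ 251.
The total is then ≤ 229·j + 251·(10 − j) = 2510 − 22j. For this to be ≥ 2441 we need j ≤ 3, so at least 10 − 3 = 7 must reach 230.
Exactly 7 works: 7 values at 251 and 3 at 229 total 2444; lower one of the high values by 3 (still ≥ 230) to hit 2441.

7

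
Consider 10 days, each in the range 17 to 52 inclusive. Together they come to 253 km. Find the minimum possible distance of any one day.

Minimizing one value means maximizing the remaining 9.
The other 9 can take up 9 × 52 = 468 ≥ 253 − 17, so one day can sit at its floor of 17.
Achievable: one at 17 and the other 9 totalling 236, which fits since 9 × 17 ≤ 236 ≤ 9 × 52.

17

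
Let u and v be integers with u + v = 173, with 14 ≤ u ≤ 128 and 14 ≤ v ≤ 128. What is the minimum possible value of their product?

uv = u(173 − u) is concave in u, so over [45, 128] it is minimized at an endpoint.
At the endpoint u = 45, v = 173 − 45 = 128, so uv = 45 × 128 = 5760.

5760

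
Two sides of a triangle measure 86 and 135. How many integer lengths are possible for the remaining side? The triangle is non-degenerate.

171

The triangle inequality gives |86 − 135| < c < 86 + 135, i.e. 49 < c < 221.
So c can be any integer from 50 to 220: 171 values.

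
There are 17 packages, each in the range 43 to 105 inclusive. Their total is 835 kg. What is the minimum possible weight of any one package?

To make one package as small as possible, make the other 16 as large as possible.
The other 16 can take up 16 × 105 = 1680 ≥ 835 − 43, so one package can sit at its floor of 43.
Achievable: one at 43 and the other 16 totalling 792, which fits since 16 × 43 ≤ 792 ≤ 16 × 105.

43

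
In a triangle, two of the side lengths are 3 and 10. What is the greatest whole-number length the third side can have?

12

The third side must be less than 3 + 10 = 13.
The largest integer below 13 is 12.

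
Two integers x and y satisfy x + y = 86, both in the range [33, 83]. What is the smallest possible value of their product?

For a fixed sum, xy is smallest when x and y are as far apart as possible.
At the endpoint x = 33, y = 86 − 33 = 53, so xy = 33 × 53 = 1749.

1749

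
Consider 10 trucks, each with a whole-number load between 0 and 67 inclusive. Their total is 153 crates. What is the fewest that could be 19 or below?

3

Let j be the number exceeding 19. Then the total is ≥ 20·j + 0·(10 − j) = 0 + 20j.
So 20j ≤ 153 and j ≤ 7; hence at least 10 − 7 = 3 are ≤ 19.
Exactly 3 works: 3 values at 0 and 7 at 20 total 140; raise one of the low values by 13 (still ≤ 19) to hit 153.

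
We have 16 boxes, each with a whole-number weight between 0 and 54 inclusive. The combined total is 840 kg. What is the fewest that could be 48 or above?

Suppose at most 16 − j of them reach 48; then j values are ≤ 47 and the rest ≤ 54.
The total is then ≤ 47·j + 54·(16 − j) = 864 − 7j. For this to be ≥ 840 we need j ≤ 3, so at least 16 − 3 = 13 must reach 48.
Exactly 13 works: 13 values at 54 and 3 at 47 total 843; lower one of the high values by 3 (still ≥ 48) to hit 840.

13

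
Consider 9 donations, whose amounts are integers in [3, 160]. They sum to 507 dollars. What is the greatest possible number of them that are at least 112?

4

Suppose k of them are at least 112. Those contribute at least 112 each and the other 9 − k at least 3 each.
So the total is at least 112k + 3(9 − k) = 27 + 109k. This must be ≤ 507, giving k ≤ 4.
k = 4 is achieved by 4 values at 112 and 5 at 3, total 463; add 44 to one value (staying below 112) to reach 507.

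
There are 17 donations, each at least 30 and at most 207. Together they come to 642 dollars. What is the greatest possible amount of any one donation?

To make one donation as large as possible, make the other 16 as small as possible.
The other 16 contribute at least 16 × 30 = 480, leaving at most 642 − 480 = 162.
Since 162 ≤ 207, this is achievable: one at 162 and 16 at 30.

162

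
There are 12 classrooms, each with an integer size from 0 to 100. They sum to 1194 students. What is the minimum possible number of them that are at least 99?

Each value short of 99 is at most 98, costing at least 100 − 98 = 2 against the maximum total of 1200.
We can afford to lose at most 1200 − 1194 = 6, so at most ⌊6/2⌋ = 3 fall short, and at least 9 are ≥ 99.
Exactly 9 works: 9 values at 100 and 3 at 98 total 1194.

9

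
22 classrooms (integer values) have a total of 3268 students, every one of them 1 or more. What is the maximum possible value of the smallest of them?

The average is 3268/22 < 149, so some value is ≤ 148.
Achievable: 10 of them at 148 and 12 at 149 total 3268.

148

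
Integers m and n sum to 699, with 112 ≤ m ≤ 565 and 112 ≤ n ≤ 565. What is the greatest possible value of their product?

122150

mn = m(699 − m) is maximized when m is as near 699/2 as the bounds allow.
Taking m = 349 and n = 350 (both in [112, 565]) gives mn = 122150.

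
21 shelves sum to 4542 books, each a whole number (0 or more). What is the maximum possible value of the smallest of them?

The average is 4542/21 < 217, so some value is ≤ 216.
Achievable: 15 of them at 216 and 6 at 217 total 4542.

216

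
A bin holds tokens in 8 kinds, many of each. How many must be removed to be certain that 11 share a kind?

You could draw 10 of every kind without reaching 11 of any — 80 in all.
One more forces 11 of some kind, so 80 + 1 = 81.

81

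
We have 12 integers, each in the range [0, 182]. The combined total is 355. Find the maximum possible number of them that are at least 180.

If k of the values are ≥ 180, the total is ≥ 180k + 0(12 − k).
Setting 180k + 0(12 − k) ≤ 355 gives 180k ≤ 355, so k ≤ 1.
k = 1 is achieved by 1 value at 180 and 11 at 0, total 180; add 175 to one value (staying below 180) to reach 355.

1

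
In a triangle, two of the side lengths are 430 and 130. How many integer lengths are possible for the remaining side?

The triangle inequality gives |430 − 130| < c < 430 + 130, i.e. 300 < c < 560.
So c can be any integer from 301 to 559: 259 values.

259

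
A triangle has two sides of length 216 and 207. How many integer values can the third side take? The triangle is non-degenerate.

The triangle inequality gives |216 − 207| < c < 216 + 207, i.e. 9 < c < 423.
So c can be any integer from 10 to 422: 413 values.

413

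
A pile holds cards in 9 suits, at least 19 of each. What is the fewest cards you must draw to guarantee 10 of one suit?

You could draw 9 of every suit without reaching 10 of any — 81 in all.
One more forces 10 of some suit, so 81 + 1 = 82.

82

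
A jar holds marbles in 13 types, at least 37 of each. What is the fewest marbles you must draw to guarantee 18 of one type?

You could draw 17 of every type without reaching 18 of any — 221 in all.
One more forces 18 of some type, so 221 + 1 = 222.

222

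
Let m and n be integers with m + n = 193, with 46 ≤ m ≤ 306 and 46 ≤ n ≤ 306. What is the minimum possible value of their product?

6762

For a fixed sum, mn is smallest when m and n are as far apart as possible.
At the endpoint m = 46, n = 193 − 46 = 147, so mn = 46 × 147 = 6762.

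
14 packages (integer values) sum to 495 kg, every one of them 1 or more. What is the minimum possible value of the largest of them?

Some value must be at least ⌈495/14⌉ = 36, since 14 × 35 = 490 < 495.
Equality holds with 5 values of 36 and 9 values of 35.

36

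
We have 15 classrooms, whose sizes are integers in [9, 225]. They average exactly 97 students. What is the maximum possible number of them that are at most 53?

11

The total is 15 × 97 = 1455.
Each value at 53 or below falls at least 225 − 53 = 172 short of the ceiling 225.
The ceiling total is 15 × 225 = 3375, and we need 1455, so at most ⌊(3375 − 1455)/172⌋ = 11 can be that low.
k = 11 is achieved by 11 values at 53 and 4 at 225, total 1483; lower one of the 225's by 28 (still > 53) to reach 1455.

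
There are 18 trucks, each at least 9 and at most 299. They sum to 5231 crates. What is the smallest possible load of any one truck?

148

To make one truck as small as possible, make the other 17 as large as possible.
The other 17 contribute at most 17 × 299 = 5083, leaving at least 5231 − 5083 = 148.
Since 148 ≥ 9, this is achievable: one at 148 and 17 at 299.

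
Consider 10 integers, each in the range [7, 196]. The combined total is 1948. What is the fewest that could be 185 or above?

If only k of them are at least 185, the other 10 − k are at most 184, so the total is at most k·196 + (10 − k)·184.
This must reach 1948, so k·196 + (10 − k)·184 ≥ 1948, giving k ≥ 9.
Exactly 9 works: 9 values at 196 and 1 at 184 total 1948.

9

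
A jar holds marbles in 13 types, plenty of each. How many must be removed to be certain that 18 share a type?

In the worst case you draw 17 of each of the 13 types: 13 × 17 = 221.
One more forces 18 of some type, so 221 + 1 = 222.

222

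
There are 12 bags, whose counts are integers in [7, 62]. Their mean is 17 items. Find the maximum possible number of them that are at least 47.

The total is 12 × 17 = 204.
With k values at 47 or above and the rest at least 7, the sum is at least 84 + 40k.
Since the sum is 204, we need 40k ≤ 120, i.e. k ≤ 3.
k = 3 is achieved by 3 values at 47 and 9 at 7, total 204.

3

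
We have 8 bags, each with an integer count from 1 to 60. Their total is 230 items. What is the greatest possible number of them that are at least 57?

With k values at 57 or above and the rest at least 1, the sum is at least 8 + 56k.
Since the sum is 230, we need 56k ≤ 222, i.e. k ≤ 3.
k = 3 is achieved by 3 values at 57 and 5 at 1, total 176; add 54 to one value (staying below 57) to reach 230.

3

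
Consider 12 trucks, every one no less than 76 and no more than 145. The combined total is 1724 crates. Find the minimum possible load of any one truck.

To make one truck as small as possible, make the other 11 as large as possible.
The other 11 contribute at most 11 × 145 = 1595, leaving at least 1724 − 1595 = 129.
Since 129 ≥ 76, this is achievable: one at 129 and 11 at 145.

129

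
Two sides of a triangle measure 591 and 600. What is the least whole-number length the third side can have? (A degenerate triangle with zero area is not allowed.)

10

The third side must exceed |591 − 600| = 9.
The smallest integer above 9 is 10.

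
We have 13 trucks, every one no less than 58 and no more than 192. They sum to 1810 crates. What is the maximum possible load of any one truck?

192

Maximizing one value means minimizing the remaining 12.
The other 12 contribute at least 12 × 58 = 696, leaving at most 1810 − 696 = 1114.
But each truck is capped at 192, so the maximum is 192.
Achievable: one at 192 and the other 12 totalling 1618, which fits since 12 × 58 ≤ 1618 ≤ 12 × 192.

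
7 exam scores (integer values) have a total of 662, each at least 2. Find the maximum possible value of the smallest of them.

94

The 7 values sum to 662, so their minimum is at most ⌊662/7⌋ = 94.
Achievable: 3 of them at 94 and 4 at 95 total 662.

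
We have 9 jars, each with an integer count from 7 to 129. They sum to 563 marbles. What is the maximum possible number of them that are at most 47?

Each value at 47 or below falls at least 129 − 47 = 82 short of the ceiling 129.
The ceiling total is 9 × 129 = 1161, and we need 563, so at most ⌊(1161 − 563)/82⌋ = 7 can be that low.
k = 7 is achieved by 7 values at 47 and 2 at 129, total 587; lower one of the 129's by 24 (still > 47) to reach 563.

7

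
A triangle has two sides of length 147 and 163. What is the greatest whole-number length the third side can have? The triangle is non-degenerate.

The third side must be less than 147 + 163 = 310.
The largest integer below 310 is 309.

309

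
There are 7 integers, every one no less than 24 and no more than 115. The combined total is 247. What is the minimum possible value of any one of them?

Minimizing one value means maximizing the remaining 6.
The other 6 can take up 6 × 115 = 690 ≥ 247 − 24, so one integer can sit at its floor of 24.
Achievable: one at 24 and the other 6 totalling 223, which fits since 6 × 24 ≤ 223 ≤ 6 × 115.

24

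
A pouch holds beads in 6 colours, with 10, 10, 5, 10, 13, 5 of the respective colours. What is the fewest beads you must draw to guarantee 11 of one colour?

51

In the worst case you take as many as possible of each colour without reaching 11: 10 + 10 + 5 + 10 + 10 + 5 = 50.
The next one must give 11 of some colour, so 50 + 1 = 51.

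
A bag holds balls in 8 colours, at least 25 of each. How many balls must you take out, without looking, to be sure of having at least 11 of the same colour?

You could draw 10 of every colour without reaching 11 of any — 80 in all.
One more forces 11 of some colour, so 80 + 1 = 81.

81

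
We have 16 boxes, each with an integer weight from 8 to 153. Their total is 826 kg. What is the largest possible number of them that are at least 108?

6

If k of the values are ≥ 108, the total is ≥ 108k + 8(16 − k).
Setting 108k + 8(16 − k) ≤ 826 gives 100k ≤ 698, so k ≤ 6.
k = 6 is achieved by 6 values at 108 and 10 at 8, total 728; add 98 to one value (staying below 108) to reach 826.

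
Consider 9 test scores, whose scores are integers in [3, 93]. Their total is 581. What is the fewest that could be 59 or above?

2

Each value short of 59 is at most 58, costing at least 93 − 58 = 35 against the maximum total of 837.
We can afford to lose at most 837 − 581 = 256, so at most ⌊256/35⌋ = 7 fall short, and at least 2 are ≥ 59.
Exactly 2 works: 2 values at 93 and 7 at 58 total 592; lower one of the high values by 11 (still ≥ 59) to hit 581.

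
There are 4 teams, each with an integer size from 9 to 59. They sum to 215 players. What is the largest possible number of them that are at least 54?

3

Suppose k of them are at least 54. Those contribute at least 54 each and the other 4 − k at least 9 each.
So the total is at least 54k + 9(4 − k) = 36 + 45k. This must be ≤ 215, giving k ≤ 3.
k = 3 is achieved by 3 values at 54 and 1 at 9, total 171; add 44 to one value (staying below 54) to reach 215.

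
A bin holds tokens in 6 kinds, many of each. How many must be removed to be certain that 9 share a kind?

49

You could draw 8 of every kind without reaching 9 of any — 48 in all.
One more forces 9 of some kind, so 48 + 1 = 49.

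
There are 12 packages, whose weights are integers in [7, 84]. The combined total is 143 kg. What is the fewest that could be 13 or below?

If only k of them are at most 13, the other 12 − k are at least 14, so the total is at least (12 − k)·14 + k·7.
This is ≤ 143, so (12 − k)·14 + 7k ≤ 143, which gives k ≥ 4.
Exactly 4 works: 4 values at 7 and 8 at 14 total 140; raise one of the low values by 3 (still ≤ 13) to hit 143.

4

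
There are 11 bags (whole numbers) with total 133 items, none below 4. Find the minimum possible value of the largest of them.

The 11 values sum to 133, so their maximum is at least ⌈133/11⌉ = 13.
Equality holds with 1 value of 13 and 10 values of 12.

13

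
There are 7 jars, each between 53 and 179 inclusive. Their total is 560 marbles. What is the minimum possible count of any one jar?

53

Minimizing one value means maximizing the remaining 6.
The other 6 can take up 6 × 179 = 1074 ≥ 560 − 53, so one jar can sit at its floor of 53.
Achievable: one at 53 and the other 6 totalling 507, which fits since 6 × 53 ≤ 507 ≤ 6 × 179.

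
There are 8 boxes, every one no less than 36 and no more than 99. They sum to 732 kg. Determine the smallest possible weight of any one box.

To make one box as small as possible, make the other 7 as large as possible.
The other 7 contribute at most 7 × 99 = 693, leaving at least 732 − 693 = 39.
Since 39 ≥ 36, this is achievable: one at 39 and 7 at 99.

39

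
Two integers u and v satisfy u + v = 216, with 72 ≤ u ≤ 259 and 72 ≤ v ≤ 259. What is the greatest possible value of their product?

11664

With u + v fixed, uv peaks when the two are closest together.
Taking u = 108 and v = 108 (both in [72, 259]) gives uv = 11664.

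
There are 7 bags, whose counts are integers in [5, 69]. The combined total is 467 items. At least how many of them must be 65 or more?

Each value short of 65 is at most 64, costing at least 69 − 64 = 5 against the maximum total of 483.
We can afford to lose at most 483 − 467 = 16, so at most ⌊16/5⌋ = 3 fall short, and at least 4 are ≥ 65.
Exactly 4 works: 4 values at 69 and 3 at 64 total 468; lower one of the high values by 1 (still ≥ 65) to hit 467.

4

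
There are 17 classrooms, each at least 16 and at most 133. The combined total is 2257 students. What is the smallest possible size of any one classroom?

129

Minimizing one value means maximizing the remaining 16.
The other 16 contribute at most 16 × 133 = 2128, leaving at least 2257 − 2128 = 129.
Since 129 ≥ 16, this is achievable: one at 129 and 16 at 133.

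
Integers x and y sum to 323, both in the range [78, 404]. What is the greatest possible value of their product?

xy = x(323 − x) is maximized when x is as near 323/2 as the bounds allow.
Taking x = 161 and y = 162 (both in [78, 404]) gives xy = 26082.

26082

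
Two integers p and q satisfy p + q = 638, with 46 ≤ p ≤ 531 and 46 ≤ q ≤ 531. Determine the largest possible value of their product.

101761

For a fixed sum, the product pq is largest when p and q are as close as possible.
Taking p = 319 and q = 319 (both in [46, 531]) gives pq = 101761.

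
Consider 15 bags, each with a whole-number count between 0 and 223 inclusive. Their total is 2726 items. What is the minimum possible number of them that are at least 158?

6

If only k of them are at least 158, the other 15 − k are at most 157, so the total is at most k·223 + (15 − k)·157.
This must reach 2726, so k·223 + (15 − k)·157 ≥ 2726, giving k ≥ 6.
Exactly 6 works: 6 values at 223 and 9 at 157 total 2751; lower one of the high values by 25 (still ≥ 158) to hit 2726.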